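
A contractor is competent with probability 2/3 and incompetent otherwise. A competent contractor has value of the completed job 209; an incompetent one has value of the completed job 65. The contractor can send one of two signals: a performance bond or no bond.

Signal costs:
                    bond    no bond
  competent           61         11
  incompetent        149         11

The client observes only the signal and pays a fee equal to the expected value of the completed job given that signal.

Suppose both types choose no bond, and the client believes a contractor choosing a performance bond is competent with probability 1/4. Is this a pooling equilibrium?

On the equilibrium path (no bond) the client holds the prior 2/3 and pays 2/3·209 + 1/3·65 = 161. Off-path (bond) belief 1/4 gives 1/4·209 + 3/4·65 = 101.
Competent: no bond gives 161 − 11 = 150; bond gives 101 − 61 = 40. Stays. ✓
Incompetent: no bond gives 161 − 11 = 150; bond gives 101 − 149 = -48. Stays. ✓
Beliefs are Bayes-consistent on-path and both types best-respond.

Yes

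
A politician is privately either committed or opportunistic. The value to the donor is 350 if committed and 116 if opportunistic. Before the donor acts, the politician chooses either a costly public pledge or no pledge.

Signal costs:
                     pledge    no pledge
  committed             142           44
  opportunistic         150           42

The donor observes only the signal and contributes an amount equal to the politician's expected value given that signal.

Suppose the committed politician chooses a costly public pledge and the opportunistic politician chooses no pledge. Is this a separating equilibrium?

No

If types separate, pledge earns payment 350 and no pledge earns 116.
Committed: pledge gives 350 − 142 = 208; no pledge gives 116 − 44 = 72. No deviation. ✓
Opportunistic: no pledge gives 116 − 42 = 74; pledge gives 350 − 150 = 200. Would deviate. ✗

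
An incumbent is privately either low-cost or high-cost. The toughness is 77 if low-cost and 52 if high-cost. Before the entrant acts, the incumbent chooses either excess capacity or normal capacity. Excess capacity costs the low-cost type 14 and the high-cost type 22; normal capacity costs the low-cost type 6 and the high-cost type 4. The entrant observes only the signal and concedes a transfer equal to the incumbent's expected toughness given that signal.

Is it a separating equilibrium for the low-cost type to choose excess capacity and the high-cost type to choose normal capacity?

If types separate, excess capacity earns payment 77 and normal capacity earns 52.
Low-cost: excess capacity gives 77 − 14 = 63; normal capacity gives 52 − 6 = 46. No deviation. ✓
High-cost: normal capacity gives 52 − 4 = 48; excess capacity gives 77 − 22 = 55. Would deviate. ✗

No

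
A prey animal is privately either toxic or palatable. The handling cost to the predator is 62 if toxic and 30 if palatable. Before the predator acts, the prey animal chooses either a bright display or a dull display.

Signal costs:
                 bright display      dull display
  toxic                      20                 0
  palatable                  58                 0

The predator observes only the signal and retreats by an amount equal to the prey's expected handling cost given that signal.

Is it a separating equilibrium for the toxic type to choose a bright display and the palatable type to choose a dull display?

Yes

Under separation the predator infers type exactly: bright display → toxic (pays 62), dull display → palatable (pays 30).
Toxic: bright display gives 62 − 20 = 42; dull display gives 30 − 0 = 30. No deviation. ✓
Palatable: dull display gives 30 − 0 = 30; bright display gives 62 − 58 = 4. No deviation. ✓
Neither type gains from mimicking the other.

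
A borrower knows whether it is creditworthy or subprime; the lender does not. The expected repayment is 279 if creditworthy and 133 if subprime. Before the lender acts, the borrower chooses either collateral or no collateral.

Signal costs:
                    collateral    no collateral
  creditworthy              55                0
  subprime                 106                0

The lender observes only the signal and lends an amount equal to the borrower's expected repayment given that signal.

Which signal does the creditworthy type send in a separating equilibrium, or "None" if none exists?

Try creditworthy → collateral, subprime → no collateral:
  If types separate, collateral earns payment 279 and no collateral earns 133.
  Creditworthy: collateral gives 279 − 55 = 224; no collateral gives 133 − 0 = 133. No deviation. ✓
  Subprime: no collateral gives 133 − 0 = 133; collateral gives 279 − 106 = 173. Would deviate. ✗
Try creditworthy → no collateral, subprime → collateral:
  If types separate, no collateral earns payment 279 and collateral earns 133.
  Creditworthy: no collateral gives 279 − 0 = 279; collateral gives 133 − 55 = 78. No deviation. ✓
  Subprime: collateral gives 133 − 106 = 27; no collateral gives 279 − 0 = 279. Would deviate. ✗
Neither assignment is incentive-compatible.

None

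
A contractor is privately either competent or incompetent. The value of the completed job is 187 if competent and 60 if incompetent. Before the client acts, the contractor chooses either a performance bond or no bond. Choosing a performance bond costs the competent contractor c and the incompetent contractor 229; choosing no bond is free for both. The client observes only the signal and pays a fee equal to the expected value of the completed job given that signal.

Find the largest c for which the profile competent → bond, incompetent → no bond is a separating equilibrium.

127

Under separation: bond → competent (pays 187); no bond → incompetent (pays 60).
Incompetent: 60 − 0 = 60 ≥ 187 − 229 = -42. Holds regardless of c. ✓
Competent: 187 − c ≥ 60 − 0, so c ≤ 187 − 60 = 127.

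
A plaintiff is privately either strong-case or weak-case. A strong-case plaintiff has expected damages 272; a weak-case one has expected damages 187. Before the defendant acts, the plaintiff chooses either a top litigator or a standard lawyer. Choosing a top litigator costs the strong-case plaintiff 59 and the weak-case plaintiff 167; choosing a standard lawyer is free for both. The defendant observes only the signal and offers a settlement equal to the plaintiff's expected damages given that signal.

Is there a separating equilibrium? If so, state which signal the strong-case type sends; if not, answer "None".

Try strong-case → top litigator, weak-case → standard lawyer:
  Under separation the defendant infers type exactly: top litigator → strong-case (pays 272), standard lawyer → weak-case (pays 187).
  Strong-case: top litigator gives 272 − 59 = 213; standard lawyer gives 187 − 0 = 187. No deviation. ✓
  Weak-case: standard lawyer gives 187 − 0 = 187; top litigator gives 272 − 167 = 105. No deviation. ✓
Both hold — the strong-case type sends top litigator.

top litigator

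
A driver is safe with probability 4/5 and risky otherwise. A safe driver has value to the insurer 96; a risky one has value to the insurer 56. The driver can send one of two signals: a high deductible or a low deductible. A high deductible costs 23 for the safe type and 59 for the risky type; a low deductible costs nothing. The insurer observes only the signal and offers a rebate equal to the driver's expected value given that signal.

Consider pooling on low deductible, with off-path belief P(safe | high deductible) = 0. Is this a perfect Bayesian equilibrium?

Yes

On the equilibrium path (low deductible) the insurer holds the prior 4/5 and pays 4/5·96 + 1/5·56 = 88. Off-path (high deductible) belief 0 gives 0·96 + 1·56 = 56.
Safe: low deductible gives 88 − 0 = 88; high deductible gives 56 − 23 = 33. Stays. ✓
Risky: low deductible gives 88 − 0 = 88; high deductible gives 56 − 59 = -3. Stays. ✓
Beliefs are Bayes-consistent on-path and both types best-respond.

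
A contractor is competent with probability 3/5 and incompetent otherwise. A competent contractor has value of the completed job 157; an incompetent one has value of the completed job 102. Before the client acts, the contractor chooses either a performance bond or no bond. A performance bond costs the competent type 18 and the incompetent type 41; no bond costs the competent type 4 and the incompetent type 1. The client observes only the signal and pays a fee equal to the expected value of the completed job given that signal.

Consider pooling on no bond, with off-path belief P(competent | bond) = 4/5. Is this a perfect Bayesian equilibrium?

Yes

On the equilibrium path (no bond) the client holds the prior 3/5 and pays 3/5·157 + 2/5·102 = 135. Off-path (bond) belief 4/5 gives 4/5·157 + 1/5·102 = 146.
Competent: no bond gives 135 − 4 = 131; bond gives 146 − 18 = 128. Stays. ✓
Incompetent: no bond gives 135 − 1 = 134; bond gives 146 − 41 = 105. Stays. ✓
Beliefs are Bayes-consistent on-path and both types best-respond.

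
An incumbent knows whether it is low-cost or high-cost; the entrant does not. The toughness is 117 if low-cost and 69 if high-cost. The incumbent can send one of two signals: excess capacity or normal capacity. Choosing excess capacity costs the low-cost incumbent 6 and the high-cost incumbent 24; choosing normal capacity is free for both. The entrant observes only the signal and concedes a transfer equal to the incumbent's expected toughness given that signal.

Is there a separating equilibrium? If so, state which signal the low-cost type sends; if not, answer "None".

None

Try low-cost → excess capacity, high-cost → normal capacity:
  If types separate, excess capacity earns payment 117 and normal capacity earns 69.
  Low-cost: excess capacity gives 117 − 6 = 111; normal capacity gives 69 − 0 = 69. No deviation. ✓
  High-cost: normal capacity gives 69 − 0 = 69; excess capacity gives 117 − 24 = 93. Would deviate. ✗
Try low-cost → normal capacity, high-cost → excess capacity:
  If types separate, normal capacity earns payment 117 and excess capacity earns 69.
  Low-cost: normal capacity gives 117 − 0 = 117; excess capacity gives 69 − 6 = 63. No deviation. ✓
  High-cost: excess capacity gives 69 − 24 = 45; normal capacity gives 117 − 0 = 117. Would deviate. ✗
Neither assignment is incentive-compatible.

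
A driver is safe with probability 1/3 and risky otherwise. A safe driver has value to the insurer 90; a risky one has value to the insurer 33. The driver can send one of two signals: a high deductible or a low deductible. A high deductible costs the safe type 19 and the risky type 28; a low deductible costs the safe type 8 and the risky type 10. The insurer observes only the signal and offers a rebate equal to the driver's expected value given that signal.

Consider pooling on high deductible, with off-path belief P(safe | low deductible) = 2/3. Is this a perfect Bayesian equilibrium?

No

At the pooled signal (high deductible) the insurer holds the prior 1/3 and pays 1/3·90 + 2/3·33 = 52. Off-path (low deductible) belief 2/3 gives 2/3·90 + 1/3·33 = 71.
Safe: high deductible gives 52 − 19 = 33; low deductible gives 71 − 8 = 63. Deviates. ✗
Risky: high deductible gives 52 − 28 = 24; low deductible gives 71 − 10 = 61. Deviates. ✗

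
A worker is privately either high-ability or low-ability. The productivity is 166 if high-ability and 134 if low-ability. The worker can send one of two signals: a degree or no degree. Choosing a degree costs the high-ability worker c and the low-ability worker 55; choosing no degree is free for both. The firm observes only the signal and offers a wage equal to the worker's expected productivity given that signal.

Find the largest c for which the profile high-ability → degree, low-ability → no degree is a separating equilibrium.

Under separation: degree → high-ability (pays 166); no degree → low-ability (pays 134).
Low-ability: 134 − 0 = 134 ≥ 166 − 55 = 111. Holds regardless of c. ✓
High-ability: 166 − c ≥ 134 − 0, so c ≤ 166 − 134 = 32.

32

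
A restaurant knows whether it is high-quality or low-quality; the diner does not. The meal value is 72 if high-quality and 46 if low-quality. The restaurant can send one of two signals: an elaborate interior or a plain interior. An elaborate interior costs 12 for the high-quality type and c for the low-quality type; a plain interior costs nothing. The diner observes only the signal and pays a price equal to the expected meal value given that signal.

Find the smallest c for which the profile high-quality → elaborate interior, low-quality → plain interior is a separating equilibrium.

26

Under separation: elaborate interior → high-quality (pays 72); plain interior → low-quality (pays 46).
High-quality: 72 − 12 = 60 ≥ 46 − 0 = 46. Holds regardless of c. ✓
Low-quality: 46 − 0 ≥ 72 − c, so c ≥ 72 − 46 = 26.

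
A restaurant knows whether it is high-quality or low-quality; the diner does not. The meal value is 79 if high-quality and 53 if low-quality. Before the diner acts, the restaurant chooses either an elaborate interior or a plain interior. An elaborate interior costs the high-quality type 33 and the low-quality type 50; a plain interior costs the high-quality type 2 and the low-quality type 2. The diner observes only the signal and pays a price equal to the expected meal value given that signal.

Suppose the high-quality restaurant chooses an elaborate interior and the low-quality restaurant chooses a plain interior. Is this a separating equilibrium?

No

Under separation the diner infers type exactly: elaborate interior → high-quality (pays 79), plain interior → low-quality (pays 53).
High-quality: elaborate interior gives 79 − 33 = 46; plain interior gives 53 − 2 = 51. Would deviate. ✗
Low-quality: plain interior gives 53 − 2 = 51; elaborate interior gives 79 − 50 = 29. No deviation. ✓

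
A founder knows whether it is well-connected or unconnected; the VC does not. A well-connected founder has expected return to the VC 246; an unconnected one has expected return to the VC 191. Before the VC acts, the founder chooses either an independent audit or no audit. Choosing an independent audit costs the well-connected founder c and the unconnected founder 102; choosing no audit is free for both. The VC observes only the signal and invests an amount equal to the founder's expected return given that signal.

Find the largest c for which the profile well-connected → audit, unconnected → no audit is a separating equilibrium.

Under separation: audit → well-connected (pays 246); no audit → unconnected (pays 191).
Unconnected: 191 − 0 = 191 ≥ 246 − 102 = 144. Holds regardless of c. ✓
Well-connected: 246 − c ≥ 191 − 0, so c ≤ 246 − 191 = 55.

55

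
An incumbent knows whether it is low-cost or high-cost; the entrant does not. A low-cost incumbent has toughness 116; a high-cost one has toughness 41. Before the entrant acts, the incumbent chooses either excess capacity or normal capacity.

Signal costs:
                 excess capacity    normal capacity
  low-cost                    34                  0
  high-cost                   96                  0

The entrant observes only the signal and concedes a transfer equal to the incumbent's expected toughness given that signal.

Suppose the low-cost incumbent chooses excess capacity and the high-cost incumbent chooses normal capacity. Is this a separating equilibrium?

If types separate, excess capacity earns payment 116 and normal capacity earns 41.
Low-cost: excess capacity gives 116 − 34 = 82; normal capacity gives 41 − 0 = 41. No deviation. ✓
High-cost: normal capacity gives 41 − 0 = 41; excess capacity gives 116 − 96 = 20. No deviation. ✓
Both incentive constraints hold.

Yes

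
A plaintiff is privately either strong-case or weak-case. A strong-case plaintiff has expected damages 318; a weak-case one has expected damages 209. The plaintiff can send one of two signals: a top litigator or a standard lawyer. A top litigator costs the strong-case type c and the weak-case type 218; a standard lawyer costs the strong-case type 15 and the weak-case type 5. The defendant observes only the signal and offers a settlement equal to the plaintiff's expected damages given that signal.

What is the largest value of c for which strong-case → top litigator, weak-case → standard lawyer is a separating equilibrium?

Under separation: top litigator → strong-case (pays 318); standard lawyer → weak-case (pays 209).
Weak-case: 209 − 5 = 204 ≥ 318 − 218 = 100. Holds regardless of c. ✓
Strong-case: 318 − c ≥ 209 − 15, so c ≤ 318 − 194 = 124.

124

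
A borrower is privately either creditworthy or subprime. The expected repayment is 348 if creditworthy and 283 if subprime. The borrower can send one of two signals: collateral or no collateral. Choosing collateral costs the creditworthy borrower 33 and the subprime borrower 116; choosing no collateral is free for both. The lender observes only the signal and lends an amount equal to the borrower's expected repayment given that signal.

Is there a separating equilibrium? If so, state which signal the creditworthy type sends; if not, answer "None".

Try creditworthy → collateral, subprime → no collateral:
  Under separation the lender infers type exactly: collateral → creditworthy (pays 348), no collateral → subprime (pays 283).
  Creditworthy: collateral gives 348 − 33 = 315; no collateral gives 283 − 0 = 283. No deviation. ✓
  Subprime: no collateral gives 283 − 0 = 283; collateral gives 348 − 116 = 232. No deviation. ✓
Both hold — the creditworthy type sends collateral.

collateral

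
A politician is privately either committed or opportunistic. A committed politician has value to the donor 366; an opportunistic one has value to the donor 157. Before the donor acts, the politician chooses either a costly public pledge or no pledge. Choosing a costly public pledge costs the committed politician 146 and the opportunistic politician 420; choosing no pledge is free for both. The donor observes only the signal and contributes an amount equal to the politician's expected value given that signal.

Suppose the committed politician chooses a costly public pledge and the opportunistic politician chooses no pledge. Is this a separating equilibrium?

Yes

Under separation the donor infers type exactly: pledge → committed (pays 366), no pledge → opportunistic (pays 157).
Committed: pledge gives 366 − 146 = 220; no pledge gives 157 − 0 = 157. No deviation. ✓
Opportunistic: no pledge gives 157 − 0 = 157; pledge gives 366 − 420 = -54. No deviation. ✓
Neither type gains from mimicking the other.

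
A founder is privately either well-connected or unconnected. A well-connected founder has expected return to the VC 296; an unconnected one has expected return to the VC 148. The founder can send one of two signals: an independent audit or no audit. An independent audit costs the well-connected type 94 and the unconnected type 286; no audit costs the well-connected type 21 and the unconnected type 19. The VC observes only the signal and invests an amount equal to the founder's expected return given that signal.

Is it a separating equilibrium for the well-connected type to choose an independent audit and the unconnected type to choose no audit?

Yes

If types separate, audit earns payment 296 and no audit earns 148.
Well-connected: audit gives 296 − 94 = 202; no audit gives 148 − 21 = 127. No deviation. ✓
Unconnected: no audit gives 148 − 19 = 129; audit gives 296 − 286 = 10. No deviation. ✓
Neither type gains from mimicking the other.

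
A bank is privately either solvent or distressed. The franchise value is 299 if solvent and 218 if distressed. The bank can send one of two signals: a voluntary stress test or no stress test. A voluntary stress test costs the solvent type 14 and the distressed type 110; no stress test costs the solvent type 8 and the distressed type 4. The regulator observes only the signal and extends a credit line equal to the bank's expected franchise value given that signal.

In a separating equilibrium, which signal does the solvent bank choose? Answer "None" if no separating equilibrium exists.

stress test

Try solvent → stress test, distressed → no stress test:
  Under separation the regulator infers type exactly: stress test → solvent (pays 299), no stress test → distressed (pays 218).
  Solvent: stress test gives 299 − 14 = 285; no stress test gives 218 − 8 = 210. No deviation. ✓
  Distressed: no stress test gives 218 − 4 = 214; stress test gives 299 − 110 = 189. No deviation. ✓
Both hold — the solvent type sends stress test.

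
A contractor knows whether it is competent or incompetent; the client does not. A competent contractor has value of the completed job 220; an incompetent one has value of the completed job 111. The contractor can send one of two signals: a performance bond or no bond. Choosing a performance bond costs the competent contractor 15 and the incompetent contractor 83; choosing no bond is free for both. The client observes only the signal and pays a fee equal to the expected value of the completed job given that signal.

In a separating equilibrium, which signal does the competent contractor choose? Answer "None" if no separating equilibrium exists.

Try competent → bond, incompetent → no bond:
  If types separate, bond earns payment 220 and no bond earns 111.
  Competent: bond gives 220 − 15 = 205; no bond gives 111 − 0 = 111. No deviation. ✓
  Incompetent: no bond gives 111 − 0 = 111; bond gives 220 − 83 = 137. Would deviate. ✗
Try competent → no bond, incompetent → bond:
  If types separate, no bond earns payment 220 and bond earns 111.
  Competent: no bond gives 220 − 0 = 220; bond gives 111 − 15 = 96. No deviation. ✓
  Incompetent: bond gives 111 − 83 = 28; no bond gives 220 − 0 = 220. Would deviate. ✗
Neither assignment is incentive-compatible.

None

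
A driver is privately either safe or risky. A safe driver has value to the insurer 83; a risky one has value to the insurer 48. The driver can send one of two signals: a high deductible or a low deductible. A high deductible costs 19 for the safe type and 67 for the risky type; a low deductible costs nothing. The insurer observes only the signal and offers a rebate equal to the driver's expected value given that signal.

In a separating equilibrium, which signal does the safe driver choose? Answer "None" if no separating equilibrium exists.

high deductible

Try safe → high deductible, risky → low deductible:
  Under separation the insurer infers type exactly: high deductible → safe (pays 83), low deductible → risky (pays 48).
  Safe: high deductible gives 83 − 19 = 64; low deductible gives 48 − 0 = 48. No deviation. ✓
  Risky: low deductible gives 48 − 0 = 48; high deductible gives 83 − 67 = 16. No deviation. ✓
Both hold — the safe type sends high deductible.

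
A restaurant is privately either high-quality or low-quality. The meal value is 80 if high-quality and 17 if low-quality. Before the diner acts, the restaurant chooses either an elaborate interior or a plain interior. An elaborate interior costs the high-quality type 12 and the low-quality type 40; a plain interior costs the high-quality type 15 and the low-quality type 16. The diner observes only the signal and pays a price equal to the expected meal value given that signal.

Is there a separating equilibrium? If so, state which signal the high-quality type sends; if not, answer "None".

None

Try high-quality → elaborate interior, low-quality → plain interior:
  If types separate, elaborate interior earns payment 80 and plain interior earns 17.
  High-quality: elaborate interior gives 80 − 12 = 68; plain interior gives 17 − 15 = 2. No deviation. ✓
  Low-quality: plain interior gives 17 − 16 = 1; elaborate interior gives 80 − 40 = 40. Would deviate. ✗
Try high-quality → plain interior, low-quality → elaborate interior:
  If types separate, plain interior earns payment 80 and elaborate interior earns 17.
  High-quality: plain interior gives 80 − 15 = 65; elaborate interior gives 17 − 12 = 5. No deviation. ✓
  Low-quality: elaborate interior gives 17 − 40 = -23; plain interior gives 80 − 16 = 64. Would deviate. ✗
Neither assignment is incentive-compatible.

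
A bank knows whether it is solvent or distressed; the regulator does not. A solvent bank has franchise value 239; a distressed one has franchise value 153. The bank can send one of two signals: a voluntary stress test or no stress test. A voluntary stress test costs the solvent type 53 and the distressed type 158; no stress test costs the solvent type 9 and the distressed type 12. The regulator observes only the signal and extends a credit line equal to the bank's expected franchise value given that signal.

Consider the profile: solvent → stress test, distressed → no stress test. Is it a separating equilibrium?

If types separate, stress test earns payment 239 and no stress test earns 153.
Solvent: stress test gives 239 − 53 = 186; no stress test gives 153 − 9 = 144. No deviation. ✓
Distressed: no stress test gives 153 − 12 = 141; stress test gives 239 − 158 = 81. No deviation. ✓
Both incentive constraints hold.

Yes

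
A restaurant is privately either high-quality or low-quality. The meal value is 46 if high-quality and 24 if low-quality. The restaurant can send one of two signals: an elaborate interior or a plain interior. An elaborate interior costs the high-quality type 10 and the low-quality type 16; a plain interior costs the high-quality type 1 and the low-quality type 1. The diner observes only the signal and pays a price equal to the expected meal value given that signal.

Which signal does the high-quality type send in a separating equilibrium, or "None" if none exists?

Try high-quality → elaborate interior, low-quality → plain interior:
  If types separate, elaborate interior earns payment 46 and plain interior earns 24.
  High-quality: elaborate interior gives 46 − 10 = 36; plain interior gives 24 − 1 = 23. No deviation. ✓
  Low-quality: plain interior gives 24 − 1 = 23; elaborate interior gives 46 − 16 = 30. Would deviate. ✗
Try high-quality → plain interior, low-quality → elaborate interior:
  If types separate, plain interior earns payment 46 and elaborate interior earns 24.
  High-quality: plain interior gives 46 − 1 = 45; elaborate interior gives 24 − 10 = 14. No deviation. ✓
  Low-quality: elaborate interior gives 24 − 16 = 8; plain interior gives 46 − 1 = 45. Would deviate. ✗
Neither assignment is incentive-compatible.

None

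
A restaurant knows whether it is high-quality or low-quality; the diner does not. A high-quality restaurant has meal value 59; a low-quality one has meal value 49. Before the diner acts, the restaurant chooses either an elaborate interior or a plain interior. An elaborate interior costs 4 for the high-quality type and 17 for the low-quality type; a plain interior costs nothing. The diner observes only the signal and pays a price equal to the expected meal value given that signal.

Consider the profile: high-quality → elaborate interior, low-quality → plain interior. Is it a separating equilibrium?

If types separate, elaborate interior earns payment 59 and plain interior earns 49.
High-quality: elaborate interior gives 59 − 4 = 55; plain interior gives 49 − 0 = 49. No deviation. ✓
Low-quality: plain interior gives 49 − 0 = 49; elaborate interior gives 59 − 17 = 42. No deviation. ✓
Neither type gains from mimicking the other.

Yes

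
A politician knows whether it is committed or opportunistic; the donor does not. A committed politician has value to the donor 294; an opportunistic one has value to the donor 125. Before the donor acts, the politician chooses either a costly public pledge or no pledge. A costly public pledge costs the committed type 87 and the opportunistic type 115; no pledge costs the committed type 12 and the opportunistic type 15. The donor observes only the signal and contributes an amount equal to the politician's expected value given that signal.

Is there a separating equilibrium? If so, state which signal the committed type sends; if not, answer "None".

Try committed → pledge, opportunistic → no pledge:
  If types separate, pledge earns payment 294 and no pledge earns 125.
  Committed: pledge gives 294 − 87 = 207; no pledge gives 125 − 12 = 113. No deviation. ✓
  Opportunistic: no pledge gives 125 − 15 = 110; pledge gives 294 − 115 = 179. Would deviate. ✗
Try committed → no pledge, opportunistic → pledge:
  If types separate, no pledge earns payment 294 and pledge earns 125.
  Committed: no pledge gives 294 − 12 = 282; pledge gives 125 − 87 = 38. No deviation. ✓
  Opportunistic: pledge gives 125 − 115 = 10; no pledge gives 294 − 15 = 279. Would deviate. ✗
Neither assignment is incentive-compatible.

None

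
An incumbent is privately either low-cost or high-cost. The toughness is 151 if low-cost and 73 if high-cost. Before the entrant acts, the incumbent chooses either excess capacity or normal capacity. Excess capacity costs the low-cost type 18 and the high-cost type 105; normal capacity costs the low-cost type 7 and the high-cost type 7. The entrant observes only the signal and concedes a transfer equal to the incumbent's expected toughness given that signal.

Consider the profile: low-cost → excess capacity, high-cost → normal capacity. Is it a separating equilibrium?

Yes

If types separate, excess capacity earns payment 151 and normal capacity earns 73.
Low-cost: excess capacity gives 151 − 18 = 133; normal capacity gives 73 − 7 = 66. No deviation. ✓
High-cost: normal capacity gives 73 − 7 = 66; excess capacity gives 151 − 105 = 46. No deviation. ✓
Both incentive constraints hold.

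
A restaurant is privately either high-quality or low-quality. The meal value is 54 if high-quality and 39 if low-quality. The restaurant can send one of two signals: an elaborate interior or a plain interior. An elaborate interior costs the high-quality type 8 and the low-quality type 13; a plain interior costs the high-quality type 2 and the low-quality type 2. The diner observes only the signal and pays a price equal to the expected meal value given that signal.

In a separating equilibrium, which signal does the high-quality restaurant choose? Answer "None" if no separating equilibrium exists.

Try high-quality → elaborate interior, low-quality → plain interior:
  Under separation the diner infers type exactly: elaborate interior → high-quality (pays 54), plain interior → low-quality (pays 39).
  High-quality: elaborate interior gives 54 − 8 = 46; plain interior gives 39 − 2 = 37. No deviation. ✓
  Low-quality: plain interior gives 39 − 2 = 37; elaborate interior gives 54 − 13 = 41. Would deviate. ✗
Try high-quality → plain interior, low-quality → elaborate interior:
  Under separation the diner infers type exactly: plain interior → high-quality (pays 54), elaborate interior → low-quality (pays 39).
  High-quality: plain interior gives 54 − 2 = 52; elaborate interior gives 39 − 8 = 31. No deviation. ✓
  Low-quality: elaborate interior gives 39 − 13 = 26; plain interior gives 54 − 2 = 52. Would deviate. ✗
Neither assignment is incentive-compatible.

None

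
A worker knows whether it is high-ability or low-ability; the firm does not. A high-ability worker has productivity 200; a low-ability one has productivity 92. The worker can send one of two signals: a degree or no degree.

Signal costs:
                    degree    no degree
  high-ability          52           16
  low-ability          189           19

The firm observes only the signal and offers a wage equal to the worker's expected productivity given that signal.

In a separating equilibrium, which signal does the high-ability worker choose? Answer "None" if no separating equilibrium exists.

degree

Try high-ability → degree, low-ability → no degree:
  Under separation the firm infers type exactly: degree → high-ability (pays 200), no degree → low-ability (pays 92).
  High-ability: degree gives 200 − 52 = 148; no degree gives 92 − 16 = 76. No deviation. ✓
  Low-ability: no degree gives 92 − 19 = 73; degree gives 200 − 189 = 11. No deviation. ✓
Both hold — the high-ability type sends degree.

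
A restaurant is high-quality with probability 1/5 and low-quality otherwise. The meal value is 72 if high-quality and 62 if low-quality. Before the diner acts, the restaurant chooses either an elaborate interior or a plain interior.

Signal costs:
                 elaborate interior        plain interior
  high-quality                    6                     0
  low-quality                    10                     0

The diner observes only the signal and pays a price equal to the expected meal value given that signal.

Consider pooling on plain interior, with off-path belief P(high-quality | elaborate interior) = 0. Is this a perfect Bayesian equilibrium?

Yes

At the pooled signal (plain interior) the diner holds the prior 1/5 and pays 1/5·72 + 4/5·62 = 64. Off-path (elaborate interior) belief 0 gives 0·72 + 1·62 = 62.
High-quality: plain interior gives 64 − 0 = 64; elaborate interior gives 62 − 6 = 56. Stays. ✓
Low-quality: plain interior gives 64 − 0 = 64; elaborate interior gives 62 − 10 = 52. Stays. ✓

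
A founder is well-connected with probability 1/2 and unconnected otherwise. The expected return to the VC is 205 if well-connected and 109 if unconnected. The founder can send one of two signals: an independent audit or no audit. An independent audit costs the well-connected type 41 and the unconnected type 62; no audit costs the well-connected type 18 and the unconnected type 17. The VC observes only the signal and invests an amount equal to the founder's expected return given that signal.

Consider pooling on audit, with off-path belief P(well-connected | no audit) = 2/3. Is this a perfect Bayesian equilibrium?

No

At the pooled signal (audit) the VC holds the prior 1/2 and pays 1/2·205 + 1/2·109 = 157. Off-path (no audit) belief 2/3 gives 2/3·205 + 1/3·109 = 173.
Well-connected: audit gives 157 − 41 = 116; no audit gives 173 − 18 = 155. Deviates. ✗
Unconnected: audit gives 157 − 62 = 95; no audit gives 173 − 17 = 156. Deviates. ✗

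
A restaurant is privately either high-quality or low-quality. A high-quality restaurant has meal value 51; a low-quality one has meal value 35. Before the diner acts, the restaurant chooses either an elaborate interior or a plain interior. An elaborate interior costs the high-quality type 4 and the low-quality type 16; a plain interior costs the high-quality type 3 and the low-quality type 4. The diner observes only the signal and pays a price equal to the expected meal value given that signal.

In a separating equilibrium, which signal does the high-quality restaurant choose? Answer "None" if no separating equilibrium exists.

None

Try high-quality → elaborate interior, low-quality → plain interior:
  Under separation the diner infers type exactly: elaborate interior → high-quality (pays 51), plain interior → low-quality (pays 35).
  High-quality: elaborate interior gives 51 − 4 = 47; plain interior gives 35 − 3 = 32. No deviation. ✓
  Low-quality: plain interior gives 35 − 4 = 31; elaborate interior gives 51 − 16 = 35. Would deviate. ✗
Try high-quality → plain interior, low-quality → elaborate interior:
  Under separation the diner infers type exactly: plain interior → high-quality (pays 51), elaborate interior → low-quality (pays 35).
  High-quality: plain interior gives 51 − 3 = 48; elaborate interior gives 35 − 4 = 31. No deviation. ✓
  Low-quality: elaborate interior gives 35 − 16 = 19; plain interior gives 51 − 4 = 47. Would deviate. ✗
Neither assignment is incentive-compatible.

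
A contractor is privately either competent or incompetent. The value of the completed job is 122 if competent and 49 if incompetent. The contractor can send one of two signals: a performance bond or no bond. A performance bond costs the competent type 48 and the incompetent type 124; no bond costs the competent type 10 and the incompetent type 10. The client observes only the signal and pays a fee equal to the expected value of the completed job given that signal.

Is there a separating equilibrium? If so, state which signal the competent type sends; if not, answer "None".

Try competent → bond, incompetent → no bond:
  If types separate, bond earns payment 122 and no bond earns 49.
  Competent: bond gives 122 − 48 = 74; no bond gives 49 − 10 = 39. No deviation. ✓
  Incompetent: no bond gives 49 − 10 = 39; bond gives 122 − 124 = -2. No deviation. ✓
Both hold — the competent type sends bond.

bond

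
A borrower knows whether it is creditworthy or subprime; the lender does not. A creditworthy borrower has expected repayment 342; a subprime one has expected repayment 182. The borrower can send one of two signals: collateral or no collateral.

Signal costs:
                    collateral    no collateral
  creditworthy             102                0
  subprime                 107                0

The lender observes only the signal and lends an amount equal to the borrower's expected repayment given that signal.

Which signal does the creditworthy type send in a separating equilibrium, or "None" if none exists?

None

Try creditworthy → collateral, subprime → no collateral:
  If types separate, collateral earns payment 342 and no collateral earns 182.
  Creditworthy: collateral gives 342 − 102 = 240; no collateral gives 182 − 0 = 182. No deviation. ✓
  Subprime: no collateral gives 182 − 0 = 182; collateral gives 342 − 107 = 235. Would deviate. ✗
Try creditworthy → no collateral, subprime → collateral:
  If types separate, no collateral earns payment 342 and collateral earns 182.
  Creditworthy: no collateral gives 342 − 0 = 342; collateral gives 182 − 102 = 80. No deviation. ✓
  Subprime: collateral gives 182 − 107 = 75; no collateral gives 342 − 0 = 342. Would deviate. ✗
Neither assignment is incentive-compatible.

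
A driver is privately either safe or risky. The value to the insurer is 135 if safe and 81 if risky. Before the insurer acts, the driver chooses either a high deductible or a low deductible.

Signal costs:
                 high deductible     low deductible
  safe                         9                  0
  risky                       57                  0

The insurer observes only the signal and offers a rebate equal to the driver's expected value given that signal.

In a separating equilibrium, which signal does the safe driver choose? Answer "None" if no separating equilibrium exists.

Try safe → high deductible, risky → low deductible:
  If types separate, high deductible earns payment 135 and low deductible earns 81.
  Safe: high deductible gives 135 − 9 = 126; low deductible gives 81 − 0 = 81. No deviation. ✓
  Risky: low deductible gives 81 − 0 = 81; high deductible gives 135 − 57 = 78. No deviation. ✓
Both hold — the safe type sends high deductible.

high deductible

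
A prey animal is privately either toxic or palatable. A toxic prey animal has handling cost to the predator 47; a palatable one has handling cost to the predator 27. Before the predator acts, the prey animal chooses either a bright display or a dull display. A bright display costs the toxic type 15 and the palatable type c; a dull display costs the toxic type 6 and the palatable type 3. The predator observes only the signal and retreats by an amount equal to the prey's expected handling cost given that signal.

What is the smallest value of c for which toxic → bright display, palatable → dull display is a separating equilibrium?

Under separation: bright display → toxic (pays 47); dull display → palatable (pays 27).
Toxic: 47 − 15 = 32 ≥ 27 − 6 = 21. Holds regardless of c. ✓
Palatable: 27 − 3 ≥ 47 − c, so c ≥ 47 − 24 = 23.

23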